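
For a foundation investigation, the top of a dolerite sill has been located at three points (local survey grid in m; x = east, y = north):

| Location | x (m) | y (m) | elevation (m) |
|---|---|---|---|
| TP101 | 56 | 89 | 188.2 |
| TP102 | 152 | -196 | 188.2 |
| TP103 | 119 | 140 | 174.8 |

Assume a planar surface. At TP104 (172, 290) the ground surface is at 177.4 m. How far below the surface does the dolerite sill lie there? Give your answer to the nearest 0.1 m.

Two edge vectors: TP101→TP102 = (96, -285, 0), TP101→TP103 = (63, 51, -13.4).
Normal n = (TP101→TP102) × (TP101→TP103) = (3819, 1286.4, 22851).
So ∂z/∂x = −n_x/n_z = −0.16713 and ∂z/∂y = −n_y/n_z = −0.05630.
Intercept c from TP101: 188.2 + 9.36 + 5.01 = 202.57.
At (172, 290): z_contact = −28.75 − 16.33 + 202.57 = 157.50 m.
Depth below ground = 177.4 − 157.50 = 19.9 m.

19.9 m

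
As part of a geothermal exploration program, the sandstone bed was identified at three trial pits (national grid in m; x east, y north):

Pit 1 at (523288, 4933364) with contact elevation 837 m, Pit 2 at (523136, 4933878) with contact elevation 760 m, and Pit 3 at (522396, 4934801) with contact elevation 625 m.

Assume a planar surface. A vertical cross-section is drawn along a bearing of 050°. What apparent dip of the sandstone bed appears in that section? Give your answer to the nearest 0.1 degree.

Let the plane be z = a·x + b·y + c.
Pit 2−Pit 1: −152a + 514b = −77;  Pit 3−Pit 1: −892a + 1437b = −212.
Solving gives a = −0.00700, b = −0.15188.
Unit vector along 050° is (sin 50°, cos 50°) = (0.7660, 0.6428).
Slope in that direction = a·(0.7660) + b·(0.6428) = −0.10299.
Apparent dip = arctan|0.10299| = 5.9° (true dip is 8.6°, so apparent ≤ true as expected).

5.9°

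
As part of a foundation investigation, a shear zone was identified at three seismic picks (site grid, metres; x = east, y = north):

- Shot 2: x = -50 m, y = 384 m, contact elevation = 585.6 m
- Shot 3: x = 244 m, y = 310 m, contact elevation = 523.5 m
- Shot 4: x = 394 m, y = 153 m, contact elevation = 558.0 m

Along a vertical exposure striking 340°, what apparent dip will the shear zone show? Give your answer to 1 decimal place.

21.9°

Let the plane be z = a·x + b·y + c.
Shot 3−Shot 2: 294a − 74b = −62.1;  Shot 4−Shot 2: 444a − 231b = −27.6.
Solving gives a = −0.35092, b = −0.55502.
Unit vector along 340° is (sin 340°, cos 340°) = (-0.3420, 0.9397).
Slope in that direction = a·(-0.3420) + b·(0.9397) = −0.40153.
Apparent dip = arctan|0.40153| = 21.9° (true dip is 33.3°, so apparent ≤ true as expected).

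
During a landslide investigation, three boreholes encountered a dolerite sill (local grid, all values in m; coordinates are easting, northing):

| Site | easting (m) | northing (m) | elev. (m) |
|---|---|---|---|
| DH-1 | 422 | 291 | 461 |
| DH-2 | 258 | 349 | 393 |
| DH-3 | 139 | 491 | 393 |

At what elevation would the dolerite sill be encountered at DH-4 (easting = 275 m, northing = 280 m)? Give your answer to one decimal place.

Let the plane be z = a·easting + b·northing + c.
DH-2−DH-1: −164a + 58b = −68;  DH-3−DH-1: −283a + 200b = −68.
Solving gives a = 0.58928, b = 0.49384.
Then c = 461 − a·422 − b·291 = 68.62.
At (275, 280): z = 162.1 + 138.3 + 68.62 = 368.9 m.

368.9 m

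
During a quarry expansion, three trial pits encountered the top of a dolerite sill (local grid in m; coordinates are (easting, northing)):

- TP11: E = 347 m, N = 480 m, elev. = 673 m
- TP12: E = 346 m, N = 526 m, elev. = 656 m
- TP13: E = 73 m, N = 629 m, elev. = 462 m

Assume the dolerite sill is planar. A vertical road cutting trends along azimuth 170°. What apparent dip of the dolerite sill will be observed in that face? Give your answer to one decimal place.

Let the plane be z = a·E + b·N + c.
TP12−TP11: −1a + 46b = −17;  TP13−TP11: −274a + 149b = −211.
Solving gives a = 0.57591, b = −0.35705.
Unit vector along 170° is (sin 170°, cos 170°) = (0.1736, -0.9848).
Slope in that direction = a·(0.1736) + b·(-0.9848) = 0.45163.
Apparent dip = arctan|0.45163| = 24.3° (true dip is 34.1°, so apparent ≤ true as expected).

24.3°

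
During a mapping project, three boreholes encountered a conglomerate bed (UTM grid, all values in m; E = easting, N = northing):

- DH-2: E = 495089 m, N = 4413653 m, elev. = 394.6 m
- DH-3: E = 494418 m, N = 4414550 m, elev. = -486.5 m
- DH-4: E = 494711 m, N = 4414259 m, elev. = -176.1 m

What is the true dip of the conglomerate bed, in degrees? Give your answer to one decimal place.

38.9°

Let the plane be z = a·E + b·N + c.
DH-3−DH-2: −671a + 897b = −881.1;  DH-4−DH-2: −378a + 606b = −570.7.
Solving gives a = 0.32606, b = −0.73836.
Gradient magnitude |∇z| = √(a² + b²) = √(0.10632 + 0.54518) = 0.80715.
True dip = arctan(0.80715) = 38.9°, dipping toward NNW (azimuth ≈ 336°).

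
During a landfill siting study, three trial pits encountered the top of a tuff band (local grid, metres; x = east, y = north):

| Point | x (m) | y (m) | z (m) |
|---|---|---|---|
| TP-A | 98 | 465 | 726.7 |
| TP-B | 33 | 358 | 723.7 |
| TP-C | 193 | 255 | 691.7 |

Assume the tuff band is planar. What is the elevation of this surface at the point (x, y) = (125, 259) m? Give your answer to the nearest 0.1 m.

Let the plane be z = a·x + b·y + c.
TP-B−TP-A: −65a − 107b = −3;  TP-C−TP-A: 95a − 210b = −35.
Solving gives a = −0.13080, b = 0.10750.
Then c = 726.7 − a·98 − b·465 = 689.53.
At (125, 259): z = −16.3 + 27.8 + 689.53 = 701.0 m.

701.0 m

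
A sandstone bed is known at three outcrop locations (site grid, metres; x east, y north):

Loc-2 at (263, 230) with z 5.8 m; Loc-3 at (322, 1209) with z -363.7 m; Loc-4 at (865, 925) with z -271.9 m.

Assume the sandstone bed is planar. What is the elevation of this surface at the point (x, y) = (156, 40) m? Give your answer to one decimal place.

Two edge vectors: Loc-2→Loc-3 = (59, 979, -369.5), Loc-2→Loc-4 = (602, 695, -277.7).
Normal n = (Loc-2→Loc-3) × (Loc-2→Loc-4) = (-15065.8, -206054.7, -548353).
So ∂z/∂x = −n_x/n_z = −0.027475 and ∂z/∂y = −n_y/n_z = −0.375770.
Intercept c from Loc-2: 5.8 + 7.23 + 86.43 = 99.45.
At (156, 40): z = −4.3 − 15.0 + 99.45 = 80.1 m.

80.1 m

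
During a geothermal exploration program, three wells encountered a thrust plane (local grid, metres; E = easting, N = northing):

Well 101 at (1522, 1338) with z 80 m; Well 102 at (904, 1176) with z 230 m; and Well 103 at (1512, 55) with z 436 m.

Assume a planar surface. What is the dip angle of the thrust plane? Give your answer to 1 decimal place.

18.0°

Let the plane be z = a·E + b·N + c.
Well 102−Well 101: −618a − 162b = 150;  Well 103−Well 101: −10a − 1283b = 356.
Solving gives a = −0.17033, b = −0.27615.
Gradient magnitude |∇z| = √(a² + b²) = √(0.02901 + 0.07626) = 0.32445.
True dip = arctan(0.32445) = 18.0°, dipping toward NNE (azimuth ≈ 032°).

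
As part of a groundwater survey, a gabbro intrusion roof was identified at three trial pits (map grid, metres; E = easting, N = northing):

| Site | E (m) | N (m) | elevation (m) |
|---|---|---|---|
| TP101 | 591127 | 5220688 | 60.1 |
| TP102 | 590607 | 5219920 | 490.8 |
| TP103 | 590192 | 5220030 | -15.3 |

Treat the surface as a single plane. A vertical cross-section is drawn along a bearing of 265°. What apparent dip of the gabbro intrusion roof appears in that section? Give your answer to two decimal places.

38.73°

Two edge vectors: TP101→TP102 = (-520, -768, 430.7), TP101→TP103 = (-935, -658, -75.4).
Normal n = (TP101→TP102) × (TP101→TP103) = (341307.8, -441912.5, -375920).
So ∂z/∂E = −n_x/n_z = 0.90793 and ∂z/∂N = −n_y/n_z = −1.17555.
Unit vector along 265° is (sin 265°, cos 265°) = (-0.9962, -0.0872).
Slope in that direction = a·(-0.9962) + b·(-0.0872) = −0.80202.
Apparent dip = arctan|0.80202| = 38.73° (true dip is 56.0°, so apparent ≤ true as expected).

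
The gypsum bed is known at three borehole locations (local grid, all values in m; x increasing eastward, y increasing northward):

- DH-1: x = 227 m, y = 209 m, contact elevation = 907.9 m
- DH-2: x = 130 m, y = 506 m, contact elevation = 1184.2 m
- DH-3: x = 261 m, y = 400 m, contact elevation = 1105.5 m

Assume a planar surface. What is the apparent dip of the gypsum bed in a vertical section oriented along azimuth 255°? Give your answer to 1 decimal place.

24.6°

Two edge vectors: DH-1→DH-2 = (-97, 297, 276.3), DH-1→DH-3 = (34, 191, 197.6).
Normal n = (DH-1→DH-2) × (DH-1→DH-3) = (5913.9, 28561.4, -28625).
So ∂z/∂x = −n_x/n_z = 0.20660 and ∂z/∂y = −n_y/n_z = 0.99778.
Unit vector along 255° is (sin 255°, cos 255°) = (-0.9659, -0.2588).
Slope in that direction = a·(-0.9659) + b·(-0.2588) = −0.45780.
Apparent dip = arctan|0.45780| = 24.6° (true dip is 45.5°, so apparent ≤ true as expected).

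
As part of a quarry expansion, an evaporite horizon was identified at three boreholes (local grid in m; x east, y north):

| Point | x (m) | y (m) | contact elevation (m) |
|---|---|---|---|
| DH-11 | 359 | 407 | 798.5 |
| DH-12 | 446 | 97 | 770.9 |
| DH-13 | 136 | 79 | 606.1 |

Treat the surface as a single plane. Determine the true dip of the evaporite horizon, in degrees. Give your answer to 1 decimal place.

29.6°

Two edge vectors: DH-11→DH-12 = (87, -310, -27.6), DH-11→DH-13 = (-223, -328, -192.4).
Normal n = (DH-11→DH-12) × (DH-11→DH-13) = (50591.2, 22893.6, -97666).
So ∂z/∂x = −n_x/n_z = 0.51800 and ∂z/∂y = −n_y/n_z = 0.23441.
Gradient magnitude |∇z| = √(a² + b²) = √(0.26833 + 0.05495) = 0.56857.
True dip = arctan(0.56857) = 29.6°, dipping toward WSW (azimuth ≈ 246°).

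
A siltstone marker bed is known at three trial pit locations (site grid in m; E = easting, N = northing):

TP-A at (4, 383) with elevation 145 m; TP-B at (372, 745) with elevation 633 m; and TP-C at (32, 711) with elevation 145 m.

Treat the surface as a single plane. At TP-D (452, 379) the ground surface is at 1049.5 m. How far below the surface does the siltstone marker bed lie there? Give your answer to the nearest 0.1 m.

255.5 m

Two edge vectors: TP-A→TP-B = (368, 362, 488), TP-A→TP-C = (28, 328, 0).
Normal n = (TP-A→TP-B) × (TP-A→TP-C) = (-160064, 13664, 110568).
So ∂z/∂E = −n_x/n_z = 1.44765 and ∂z/∂N = −n_y/n_z = −0.12358.
Intercept c from TP-A: 145 − 5.79 + 47.33 = 186.54.
At (452, 379): z_contact = 654.34 − 46.84 + 186.54 = 794.04 m.
Depth below ground = 1049.5 − 794.04 = 255.5 m.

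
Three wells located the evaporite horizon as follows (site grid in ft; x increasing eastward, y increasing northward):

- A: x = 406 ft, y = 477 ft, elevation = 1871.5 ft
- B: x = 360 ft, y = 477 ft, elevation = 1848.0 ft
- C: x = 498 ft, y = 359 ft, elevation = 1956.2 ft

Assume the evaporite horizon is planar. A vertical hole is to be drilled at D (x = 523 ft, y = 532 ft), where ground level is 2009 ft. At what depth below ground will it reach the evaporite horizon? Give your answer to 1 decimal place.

95.3 ft

Two edge vectors: A→B = (-46, 0, -23.5), A→C = (92, -118, 84.7).
Normal n = (A→B) × (A→C) = (-2773, 1734.2, 5428).
So ∂z/∂x = −n_x/n_z = 0.51087 and ∂z/∂y = −n_y/n_z = −0.31949.
Intercept c from A: 1871.5 − 207.41 + 152.40 = 1816.48.
At (523, 532): z_contact = 267.18 − 169.97 + 1816.48 = 1913.70 ft.
Depth below ground = 2009 − 1913.70 = 95.3 ft.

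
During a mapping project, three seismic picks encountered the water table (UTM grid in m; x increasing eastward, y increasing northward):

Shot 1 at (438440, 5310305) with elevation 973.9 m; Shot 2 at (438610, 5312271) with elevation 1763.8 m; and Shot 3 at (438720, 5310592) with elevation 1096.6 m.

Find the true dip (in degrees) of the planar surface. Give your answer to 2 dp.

Two edge vectors: Shot 1→Shot 2 = (170, 1966, 789.9), Shot 1→Shot 3 = (280, 287, 122.7).
Normal n = (Shot 1→Shot 2) × (Shot 1→Shot 3) = (14526.9, 200313, -501690).
So ∂z/∂x = −n_x/n_z = 0.02896 and ∂z/∂y = −n_y/n_z = 0.39928.
Gradient magnitude |∇z| = √(a² + b²) = √(0.00084 + 0.15942) = 0.40033.
True dip = arctan(0.40033) = 21.82°, dipping toward S (azimuth ≈ 184°).

21.82°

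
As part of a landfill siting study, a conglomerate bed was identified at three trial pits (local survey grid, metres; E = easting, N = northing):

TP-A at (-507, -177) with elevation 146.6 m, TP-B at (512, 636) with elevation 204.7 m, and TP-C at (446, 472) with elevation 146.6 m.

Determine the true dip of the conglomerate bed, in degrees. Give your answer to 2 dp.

Let the plane be z = a·E + b·N + c.
TP-B−TP-A: 1019a + 813b = 58.1;  TP-C−TP-A: 953a + 649b = 0.
Solving gives a = −0.33234, b = 0.48802.
Gradient magnitude |∇z| = √(a² + b²) = √(0.11045 + 0.23816) = 0.59043.
True dip = arctan(0.59043) = 30.56°, dipping toward SE (azimuth ≈ 146°).

30.56°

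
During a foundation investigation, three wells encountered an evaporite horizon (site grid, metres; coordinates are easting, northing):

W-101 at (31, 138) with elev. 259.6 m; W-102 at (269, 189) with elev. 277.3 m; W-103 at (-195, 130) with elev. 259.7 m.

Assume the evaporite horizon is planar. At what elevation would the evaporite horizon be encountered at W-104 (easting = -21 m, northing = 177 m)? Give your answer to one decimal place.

276.7 m

Two edge vectors: W-101→W-102 = (238, 51, 17.7), W-101→W-103 = (-226, -8, 0.1).
Normal n = (W-101→W-102) × (W-101→W-103) = (146.7, -4024, 9622).
So ∂z/∂easting = −n_x/n_z = −0.01525 and ∂z/∂northing = −n_y/n_z = 0.41821.
Intercept c from W-101: 259.6 + 0.47 − 57.71 = 202.36.
At (-21, 177): z = 0.3 + 74.0 + 202.36 = 276.7 m.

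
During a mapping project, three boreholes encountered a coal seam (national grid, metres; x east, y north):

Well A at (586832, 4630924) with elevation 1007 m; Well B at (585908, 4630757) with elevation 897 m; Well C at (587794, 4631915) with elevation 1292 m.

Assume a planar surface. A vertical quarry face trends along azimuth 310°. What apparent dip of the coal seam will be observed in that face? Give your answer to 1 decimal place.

4.1°

Two edge vectors: Well A→Well B = (-924, -167, -110), Well A→Well C = (962, 991, 285).
Normal n = (Well A→Well B) × (Well A→Well C) = (61415, 157520, -755030).
So ∂z/∂x = −n_x/n_z = 0.08134 and ∂z/∂y = −n_y/n_z = 0.20863.
Unit vector along 310° is (sin 310°, cos 310°) = (-0.7660, 0.6428).
Slope in that direction = a·(-0.7660) + b·(0.6428) = 0.07179.
Apparent dip = arctan|0.07179| = 4.1° (true dip is 12.6°, so apparent ≤ true as expected).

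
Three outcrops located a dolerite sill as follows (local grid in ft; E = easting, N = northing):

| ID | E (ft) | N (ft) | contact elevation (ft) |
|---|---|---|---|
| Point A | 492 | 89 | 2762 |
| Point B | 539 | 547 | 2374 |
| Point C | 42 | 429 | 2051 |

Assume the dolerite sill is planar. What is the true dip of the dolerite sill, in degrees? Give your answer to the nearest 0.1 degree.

52.0°

Two edge vectors: Point A→Point B = (47, 458, -388), Point A→Point C = (-450, 340, -711).
Normal n = (Point A→Point B) × (Point A→Point C) = (-193718, 208017, 222080).
So ∂z/∂E = −n_x/n_z = 0.87229 and ∂z/∂N = −n_y/n_z = −0.93668.
Gradient magnitude |∇z| = √(a² + b²) = √(0.76089 + 0.87736) = 1.27994.
True dip = arctan(1.27994) = 52.0°, dipping toward NW (azimuth ≈ 317°).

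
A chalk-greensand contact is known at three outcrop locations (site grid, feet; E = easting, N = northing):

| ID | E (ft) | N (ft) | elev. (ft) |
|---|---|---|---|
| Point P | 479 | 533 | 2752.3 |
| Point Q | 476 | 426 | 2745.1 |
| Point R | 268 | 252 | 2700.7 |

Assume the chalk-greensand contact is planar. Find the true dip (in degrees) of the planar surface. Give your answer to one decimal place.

Let the plane be z = a·E + b·N + c.
Point Q−Point P: −3a − 107b = −7.2;  Point R−Point P: −211a − 281b = −51.6.
Solving gives a = 0.16095, b = 0.06278.
Gradient magnitude |∇z| = √(a² + b²) = √(0.02590 + 0.00394) = 0.17276.
True dip = arctan(0.17276) = 9.8°, dipping toward WSW (azimuth ≈ 249°).

9.8°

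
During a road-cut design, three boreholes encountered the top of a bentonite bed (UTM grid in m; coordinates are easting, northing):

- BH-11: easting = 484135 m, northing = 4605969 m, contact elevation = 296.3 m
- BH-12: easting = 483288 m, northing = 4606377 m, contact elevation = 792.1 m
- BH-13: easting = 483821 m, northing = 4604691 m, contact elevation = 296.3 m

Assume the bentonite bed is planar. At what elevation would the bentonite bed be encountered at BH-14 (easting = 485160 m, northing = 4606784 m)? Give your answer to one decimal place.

Two edge vectors: BH-11→BH-12 = (-847, 408, 495.8), BH-11→BH-13 = (-314, -1278, 0).
Normal n = (BH-11→BH-12) × (BH-11→BH-13) = (633632.4, -155681.2, 1210578).
So ∂z/∂easting = −n_x/n_z = −0.523413113 and ∂z/∂northing = −n_y/n_z = 0.128600718.
Intercept c from BH-11: 296.3 + 253402.61 − 592330.92 = −338632.01.
At (485160, 4606784): z = −253939.1 + 592435.7 − 338632.01 = -135.4 m.

-135.4 m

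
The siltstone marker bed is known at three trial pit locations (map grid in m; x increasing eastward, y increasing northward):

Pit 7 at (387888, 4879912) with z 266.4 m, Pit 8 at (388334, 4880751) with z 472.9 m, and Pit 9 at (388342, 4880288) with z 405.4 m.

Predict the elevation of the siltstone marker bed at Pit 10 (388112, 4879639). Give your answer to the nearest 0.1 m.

Two edge vectors: Pit 7→Pit 8 = (446, 839, 206.5), Pit 7→Pit 9 = (454, 376, 139).
Normal n = (Pit 7→Pit 8) × (Pit 7→Pit 9) = (38977, 31757, -213210).
So ∂z/∂x = −n_x/n_z = 0.182810375 and ∂z/∂y = −n_y/n_z = 0.148947048.
Intercept c from Pit 7: 266.4 − 70909.95 − 726848.48 = −797492.04.
At (388112, 4879639): z = 70950.9 + 726807.8 − 797492.04 = 266.7 m.

266.7 m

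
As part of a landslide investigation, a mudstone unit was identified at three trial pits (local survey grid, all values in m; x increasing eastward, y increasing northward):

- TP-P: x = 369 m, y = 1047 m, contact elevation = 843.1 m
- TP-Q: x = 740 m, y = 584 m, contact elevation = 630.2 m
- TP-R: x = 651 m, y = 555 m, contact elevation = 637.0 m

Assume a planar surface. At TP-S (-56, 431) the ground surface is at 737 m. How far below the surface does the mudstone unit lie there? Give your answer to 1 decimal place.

12.4 m

Let the plane be z = a·x + b·y + c.
TP-Q−TP-P: 371a − 463b = −212.9;  TP-R−TP-P: 282a − 492b = −206.1.
Solving gives a = −0.179396, b = 0.316078.
Then c = 843.1 − a·369 − b·1047 = 578.36.
At (-56, 431): z_contact = 10.05 + 136.23 + 578.36 = 724.64 m.
Depth below ground = 737 − 724.64 = 12.4 m.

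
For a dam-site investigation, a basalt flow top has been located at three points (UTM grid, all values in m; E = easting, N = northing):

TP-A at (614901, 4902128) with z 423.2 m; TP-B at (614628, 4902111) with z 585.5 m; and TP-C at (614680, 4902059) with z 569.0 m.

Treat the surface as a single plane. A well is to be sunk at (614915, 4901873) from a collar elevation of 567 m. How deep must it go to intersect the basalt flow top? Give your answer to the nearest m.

85 m

Let the plane be z = a·E + b·N + c.
TP-B−TP-A: −273a − 17b = 162.3;  TP-C−TP-A: −221a − 69b = 145.8.
Solving gives a = −0.57825597, b = −0.26094828.
Then c = 423.2 − a·614901 − b·4902128 = 1635195.22.
At (614915, 4901873): z_contact = −355578.3 − 1279135.3 + 1635195.22 = 481.6 m.
Depth below ground = 567 − 481.6 = 85 m.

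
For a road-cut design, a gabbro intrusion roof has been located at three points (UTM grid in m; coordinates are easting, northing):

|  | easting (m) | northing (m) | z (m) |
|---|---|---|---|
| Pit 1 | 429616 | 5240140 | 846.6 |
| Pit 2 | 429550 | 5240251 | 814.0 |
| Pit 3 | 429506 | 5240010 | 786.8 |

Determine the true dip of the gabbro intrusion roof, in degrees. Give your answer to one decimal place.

27.6°

Let the plane be z = a·easting + b·northing + c.
Pit 2−Pit 1: −66a + 111b = −32.6;  Pit 3−Pit 1: −110a − 130b = −59.8.
Solving gives a = 0.52313, b = 0.01735.
Gradient magnitude |∇z| = √(a² + b²) = √(0.27366 + 0.00030) = 0.52341.
True dip = arctan(0.52341) = 27.6°, dipping toward W (azimuth ≈ 268°).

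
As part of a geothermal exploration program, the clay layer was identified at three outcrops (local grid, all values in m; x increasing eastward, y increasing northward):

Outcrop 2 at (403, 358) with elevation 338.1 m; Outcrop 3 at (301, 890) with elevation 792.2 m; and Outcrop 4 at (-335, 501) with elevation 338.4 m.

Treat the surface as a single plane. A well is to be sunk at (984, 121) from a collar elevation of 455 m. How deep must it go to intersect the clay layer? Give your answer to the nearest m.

227 m

Two edge vectors: Outcrop 2→Outcrop 3 = (-102, 532, 454.1), Outcrop 2→Outcrop 4 = (-738, 143, 0.3).
Normal n = (Outcrop 2→Outcrop 3) × (Outcrop 2→Outcrop 4) = (-64776.7, -335095.2, 378030).
So ∂z/∂x = −n_x/n_z = 0.17135 and ∂z/∂y = −n_y/n_z = 0.88642.
Intercept c from Outcrop 2: 338.1 − 69.06 − 317.34 = −48.30.
At (984, 121): z_contact = 168.6 + 107.3 − 48.30 = 227.6 m.
Depth below ground = 455 − 227.6 = 227 m.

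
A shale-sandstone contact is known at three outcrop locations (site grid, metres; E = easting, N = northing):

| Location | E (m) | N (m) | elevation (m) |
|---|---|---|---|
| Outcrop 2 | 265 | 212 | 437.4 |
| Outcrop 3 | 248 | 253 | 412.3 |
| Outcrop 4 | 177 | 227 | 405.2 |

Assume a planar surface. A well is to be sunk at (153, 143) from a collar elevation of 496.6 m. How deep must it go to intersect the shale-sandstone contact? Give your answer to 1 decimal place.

Two edge vectors: Outcrop 2→Outcrop 3 = (-17, 41, -25.1), Outcrop 2→Outcrop 4 = (-88, 15, -32.2).
Normal n = (Outcrop 2→Outcrop 3) × (Outcrop 2→Outcrop 4) = (-943.7, 1661.4, 3353).
So ∂z/∂E = −n_x/n_z = 0.28145 and ∂z/∂N = −n_y/n_z = −0.49550.
Intercept c from Outcrop 2: 437.4 − 74.58 + 105.05 = 467.86.
At (153, 143): z_contact = 43.06 − 70.86 + 467.86 = 440.07 m.
Depth below ground = 496.6 − 440.07 = 56.5 m.

56.5 m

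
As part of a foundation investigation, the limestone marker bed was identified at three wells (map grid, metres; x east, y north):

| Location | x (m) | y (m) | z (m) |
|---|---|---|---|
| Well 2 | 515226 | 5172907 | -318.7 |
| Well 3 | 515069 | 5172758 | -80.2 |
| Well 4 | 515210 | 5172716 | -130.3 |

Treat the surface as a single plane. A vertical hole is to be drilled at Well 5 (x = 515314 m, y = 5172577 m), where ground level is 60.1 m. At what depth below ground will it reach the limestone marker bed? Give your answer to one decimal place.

Let the plane be z = a·x + b·y + c.
Well 3−Well 2: −157a − 149b = 238.5;  Well 4−Well 2: −16a − 191b = 188.4.
Solving gives a = −0.633333333, b = −0.933333333.
Then c = -318.7 − a·515226 − b·5172907 = 5154037.63.
At (515314, 5172577): z_contact = −326365.53 − 4827738.53 + 5154037.63 = -66.43 m.
Depth below ground = 60.1 − (-66.43) = 126.5 m.

126.5 m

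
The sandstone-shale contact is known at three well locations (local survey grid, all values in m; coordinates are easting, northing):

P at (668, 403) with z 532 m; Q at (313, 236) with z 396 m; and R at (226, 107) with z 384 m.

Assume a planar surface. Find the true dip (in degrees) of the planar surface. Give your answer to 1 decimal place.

Let the plane be z = a·easting + b·northing + c.
Q−P: −355a − 167b = −136;  R−P: −442a − 296b = −148.
Solving gives a = 0.49703, b = −0.24218.
Gradient magnitude |∇z| = √(a² + b²) = √(0.24703 + 0.05865) = 0.55289.
True dip = arctan(0.55289) = 28.9°, dipping toward WNW (azimuth ≈ 296°).

28.9°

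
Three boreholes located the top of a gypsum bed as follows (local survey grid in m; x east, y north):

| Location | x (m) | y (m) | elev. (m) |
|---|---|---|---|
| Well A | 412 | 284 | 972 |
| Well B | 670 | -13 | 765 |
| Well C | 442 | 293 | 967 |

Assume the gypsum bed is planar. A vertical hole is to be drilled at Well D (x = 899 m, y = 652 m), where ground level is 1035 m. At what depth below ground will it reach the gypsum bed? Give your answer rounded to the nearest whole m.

Two edge vectors: Well A→Well B = (258, -297, -207), Well A→Well C = (30, 9, -5).
Normal n = (Well A→Well B) × (Well A→Well C) = (3348, -4920, 11232).
So ∂z/∂x = −n_x/n_z = −0.29808 and ∂z/∂y = −n_y/n_z = 0.43803.
Intercept c from Well A: 972 + 122.81 − 124.40 = 970.41.
At (899, 652): z_contact = −268.0 + 285.6 + 970.41 = 988.0 m.
Depth below ground = 1035 − 988.0 = 47 m.

47 m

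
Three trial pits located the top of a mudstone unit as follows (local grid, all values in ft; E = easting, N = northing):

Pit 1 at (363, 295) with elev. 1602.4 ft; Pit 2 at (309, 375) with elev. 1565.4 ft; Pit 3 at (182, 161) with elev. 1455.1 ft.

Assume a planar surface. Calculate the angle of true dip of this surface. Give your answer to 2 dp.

37.71°

Two edge vectors: Pit 1→Pit 2 = (-54, 80, -37), Pit 1→Pit 3 = (-181, -134, -147.3).
Normal n = (Pit 1→Pit 2) × (Pit 1→Pit 3) = (-16742, -1257.2, 21716).
So ∂z/∂E = −n_x/n_z = 0.77095 and ∂z/∂N = −n_y/n_z = 0.05789.
Gradient magnitude |∇z| = √(a² + b²) = √(0.59437 + 0.00335) = 0.77312.
True dip = arctan(0.77312) = 37.71°, dipping toward W (azimuth ≈ 266°).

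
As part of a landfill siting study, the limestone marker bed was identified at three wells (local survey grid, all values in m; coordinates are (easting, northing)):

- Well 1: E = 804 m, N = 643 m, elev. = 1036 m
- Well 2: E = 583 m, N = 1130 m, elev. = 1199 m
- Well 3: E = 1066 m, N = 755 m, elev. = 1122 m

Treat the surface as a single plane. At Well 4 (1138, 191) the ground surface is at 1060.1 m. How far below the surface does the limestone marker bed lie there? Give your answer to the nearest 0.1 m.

Two edge vectors: Well 1→Well 2 = (-221, 487, 163), Well 1→Well 3 = (262, 112, 86).
Normal n = (Well 1→Well 2) × (Well 1→Well 3) = (23626, 61712, -152346).
So ∂z/∂E = −n_x/n_z = 0.155081 and ∂z/∂N = −n_y/n_z = 0.405078.
Intercept c from Well 1: 1036 − 124.69 − 260.47 = 650.85.
At (1138, 191): z_contact = 176.48 + 77.37 + 650.85 = 904.70 m.
Depth below ground = 1060.1 − 904.70 = 155.4 m.

155.4 m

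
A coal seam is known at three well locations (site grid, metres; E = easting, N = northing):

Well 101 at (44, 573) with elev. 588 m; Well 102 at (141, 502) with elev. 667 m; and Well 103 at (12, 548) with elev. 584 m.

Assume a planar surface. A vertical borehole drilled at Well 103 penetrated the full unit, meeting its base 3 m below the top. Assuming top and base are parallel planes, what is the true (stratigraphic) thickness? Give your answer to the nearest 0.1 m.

2.5 m

Two edge vectors: Well 101→Well 102 = (97, -71, 79), Well 101→Well 103 = (-32, -25, -4).
Normal n = (Well 101→Well 102) × (Well 101→Well 103) = (2259, -2140, -4697).
So ∂z/∂E = −n_x/n_z = 0.48095 and ∂z/∂N = −n_y/n_z = −0.45561.
|∇z| = √(a²+b²) = 0.66249, so dip δ = arctan(0.66249) = 33.52°.
True thickness = vertical thickness × cos δ = 3 × cos 33.52° = 2.5 m.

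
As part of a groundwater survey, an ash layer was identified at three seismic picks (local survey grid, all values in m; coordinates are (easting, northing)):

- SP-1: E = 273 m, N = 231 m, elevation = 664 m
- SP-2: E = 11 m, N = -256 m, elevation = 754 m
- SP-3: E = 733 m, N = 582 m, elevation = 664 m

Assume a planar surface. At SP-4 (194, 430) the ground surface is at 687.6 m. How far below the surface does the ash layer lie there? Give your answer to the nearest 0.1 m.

104.9 m

Let the plane be z = a·E + b·N + c.
SP-2−SP-1: −262a − 487b = 90;  SP-3−SP-1: 460a + 351b = 0.
Solving gives a = 0.23921, b = −0.31350.
Then c = 664 − a·273 − b·231 = 671.11.
At (194, 430): z_contact = 46.41 − 134.80 + 671.11 = 582.72 m.
Depth below ground = 687.6 − 582.72 = 104.9 m.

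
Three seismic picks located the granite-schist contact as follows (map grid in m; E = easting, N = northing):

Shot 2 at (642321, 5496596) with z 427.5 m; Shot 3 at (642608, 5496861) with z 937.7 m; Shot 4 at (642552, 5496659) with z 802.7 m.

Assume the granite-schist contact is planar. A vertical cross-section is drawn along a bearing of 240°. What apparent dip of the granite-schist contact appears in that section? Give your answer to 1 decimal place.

Two edge vectors: Shot 2→Shot 3 = (287, 265, 510.2), Shot 2→Shot 4 = (231, 63, 375.2).
Normal n = (Shot 2→Shot 3) × (Shot 2→Shot 4) = (67285.4, 10173.8, -43134).
So ∂z/∂E = −n_x/n_z = 1.55992 and ∂z/∂N = −n_y/n_z = 0.23586.
Unit vector along 240° is (sin 240°, cos 240°) = (-0.8660, -0.5000).
Slope in that direction = a·(-0.8660) + b·(-0.5000) = −1.46886.
Apparent dip = arctan|1.46886| = 55.8° (true dip is 57.6°, so apparent ≤ true as expected).

55.8°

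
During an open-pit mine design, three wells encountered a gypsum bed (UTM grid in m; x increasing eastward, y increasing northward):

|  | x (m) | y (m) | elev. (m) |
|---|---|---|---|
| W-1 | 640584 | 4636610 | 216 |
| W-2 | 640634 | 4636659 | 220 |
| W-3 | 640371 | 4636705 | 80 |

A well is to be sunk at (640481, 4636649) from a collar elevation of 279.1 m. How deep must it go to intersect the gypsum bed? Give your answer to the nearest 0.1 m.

Let the plane be z = a·x + b·y + c.
W-2−W-1: 50a + 49b = 4;  W-3−W-1: −213a + 95b = −136.
Solving gives a = 0.463817739, b = −0.391650754.
Then c = 216 − a·640584 − b·4636610 = 1519033.58.
At (640481, 4636649): z_contact = 297066.45 − 1815947.08 + 1519033.58 = 152.95 m.
Depth below ground = 279.1 − 152.95 = 126.1 m.

126.1 m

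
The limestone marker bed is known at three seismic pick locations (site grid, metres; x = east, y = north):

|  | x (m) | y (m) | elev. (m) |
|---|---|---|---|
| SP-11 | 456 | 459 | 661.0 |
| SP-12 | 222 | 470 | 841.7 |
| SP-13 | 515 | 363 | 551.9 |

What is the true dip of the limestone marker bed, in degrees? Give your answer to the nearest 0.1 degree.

Let the plane be z = a·x + b·y + c.
SP-12−SP-11: −234a + 11b = 180.7;  SP-13−SP-11: 59a − 96b = −109.1.
Solving gives a = −0.74018, b = 0.68155.
Gradient magnitude |∇z| = √(a² + b²) = √(0.54787 + 0.46452) = 1.00617.
True dip = arctan(1.00617) = 45.2°, dipping toward SE (azimuth ≈ 133°).

45.2°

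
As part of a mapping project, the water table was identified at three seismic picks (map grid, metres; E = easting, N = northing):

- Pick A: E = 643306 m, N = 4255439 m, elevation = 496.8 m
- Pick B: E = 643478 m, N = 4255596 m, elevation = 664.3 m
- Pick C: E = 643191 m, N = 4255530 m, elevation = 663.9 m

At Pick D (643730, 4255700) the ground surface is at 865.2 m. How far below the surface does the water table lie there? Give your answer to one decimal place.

135.0 m

Two edge vectors: Pick A→Pick B = (172, 157, 167.5), Pick A→Pick C = (-115, 91, 167.1).
Normal n = (Pick A→Pick B) × (Pick A→Pick C) = (10992.2, -48003.7, 33707).
So ∂z/∂E = −n_x/n_z = −0.326110303 and ∂z/∂N = −n_y/n_z = 1.424146320.
Intercept c from Pick A: 496.8 + 209788.71 − 6060367.79 = −5850082.28.
At (643730, 4255700): z_contact = −209926.99 + 6060739.49 − 5850082.28 = 730.23 m.
Depth below ground = 865.2 − 730.23 = 135.0 m.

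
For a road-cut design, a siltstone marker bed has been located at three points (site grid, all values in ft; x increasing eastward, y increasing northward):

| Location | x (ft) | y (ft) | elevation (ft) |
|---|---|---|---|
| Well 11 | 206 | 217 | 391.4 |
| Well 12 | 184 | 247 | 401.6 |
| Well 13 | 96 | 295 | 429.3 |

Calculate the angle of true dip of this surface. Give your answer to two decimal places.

Two edge vectors: Well 11→Well 12 = (-22, 30, 10.2), Well 11→Well 13 = (-110, 78, 37.9).
Normal n = (Well 11→Well 12) × (Well 11→Well 13) = (341.4, -288.2, 1584).
So ∂z/∂x = −n_x/n_z = −0.21553 and ∂z/∂y = −n_y/n_z = 0.18194.
Gradient magnitude |∇z| = √(a² + b²) = √(0.04645 + 0.03310) = 0.28206.
True dip = arctan(0.28206) = 15.75°, dipping toward SE (azimuth ≈ 130°).

15.75°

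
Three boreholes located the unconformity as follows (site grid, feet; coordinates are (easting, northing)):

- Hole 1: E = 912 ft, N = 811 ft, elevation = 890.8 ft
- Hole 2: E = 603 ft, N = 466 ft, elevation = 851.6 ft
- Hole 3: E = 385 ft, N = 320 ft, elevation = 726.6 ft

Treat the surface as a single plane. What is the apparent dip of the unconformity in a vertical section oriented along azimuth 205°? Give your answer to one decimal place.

20.8°

Two edge vectors: Hole 1→Hole 2 = (-309, -345, -39.2), Hole 1→Hole 3 = (-527, -491, -164.2).
Normal n = (Hole 1→Hole 2) × (Hole 1→Hole 3) = (37401.8, -30079.4, -30096).
So ∂z/∂E = −n_x/n_z = 1.24275 and ∂z/∂N = −n_y/n_z = −0.99945.
Unit vector along 205° is (sin 205°, cos 205°) = (-0.4226, -0.9063).
Slope in that direction = a·(-0.4226) + b·(-0.9063) = 0.38060.
Apparent dip = arctan|0.38060| = 20.8° (true dip is 57.9°, so apparent ≤ true as expected).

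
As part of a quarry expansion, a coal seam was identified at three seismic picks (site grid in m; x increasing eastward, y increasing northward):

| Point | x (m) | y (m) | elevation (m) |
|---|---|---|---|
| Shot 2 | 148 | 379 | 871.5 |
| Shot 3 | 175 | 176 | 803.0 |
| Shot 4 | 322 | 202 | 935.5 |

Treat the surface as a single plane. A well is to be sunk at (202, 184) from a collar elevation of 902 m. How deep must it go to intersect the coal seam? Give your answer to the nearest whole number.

73 m

Let the plane be z = a·x + b·y + c.
Shot 3−Shot 2: 27a − 203b = −68.5;  Shot 4−Shot 2: 174a − 177b = 64.
Solving gives a = 0.82233, b = 0.44681.
Then c = 871.5 − a·148 − b·379 = 580.45.
At (202, 184): z_contact = 166.1 + 82.2 + 580.45 = 828.8 m.
Depth below ground = 902 − 828.8 = 73 m.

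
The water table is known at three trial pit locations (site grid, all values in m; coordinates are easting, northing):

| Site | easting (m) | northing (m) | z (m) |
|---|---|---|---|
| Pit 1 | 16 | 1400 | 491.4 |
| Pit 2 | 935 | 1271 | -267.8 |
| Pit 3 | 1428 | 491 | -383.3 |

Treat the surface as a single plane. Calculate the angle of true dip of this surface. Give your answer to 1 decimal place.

Two edge vectors: Pit 1→Pit 2 = (919, -129, -759.2), Pit 1→Pit 3 = (1412, -909, -874.7).
Normal n = (Pit 1→Pit 2) × (Pit 1→Pit 3) = (-577276.5, -268141.1, -653223).
So ∂z/∂easting = −n_x/n_z = −0.88374 and ∂z/∂northing = −n_y/n_z = −0.41049.
Gradient magnitude |∇z| = √(a² + b²) = √(0.78099 + 0.16850) = 0.97442.
True dip = arctan(0.97442) = 44.3°, dipping toward ENE (azimuth ≈ 065°).

44.3°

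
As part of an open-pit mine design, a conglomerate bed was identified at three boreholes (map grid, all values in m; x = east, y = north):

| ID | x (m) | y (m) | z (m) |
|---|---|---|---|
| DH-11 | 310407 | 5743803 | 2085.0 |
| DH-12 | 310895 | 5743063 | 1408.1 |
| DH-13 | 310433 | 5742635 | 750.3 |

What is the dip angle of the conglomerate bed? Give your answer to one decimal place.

Let the plane be z = a·x + b·y + c.
DH-12−DH-11: 488a − 740b = −676.9;  DH-13−DH-11: 26a − 1168b = −1334.7.
Solving gives a = 0.35780, b = 1.15069.
Gradient magnitude |∇z| = √(a² + b²) = √(0.12802 + 1.32408) = 1.20503.
True dip = arctan(1.20503) = 50.3°, dipping toward SSW (azimuth ≈ 197°).

50.3°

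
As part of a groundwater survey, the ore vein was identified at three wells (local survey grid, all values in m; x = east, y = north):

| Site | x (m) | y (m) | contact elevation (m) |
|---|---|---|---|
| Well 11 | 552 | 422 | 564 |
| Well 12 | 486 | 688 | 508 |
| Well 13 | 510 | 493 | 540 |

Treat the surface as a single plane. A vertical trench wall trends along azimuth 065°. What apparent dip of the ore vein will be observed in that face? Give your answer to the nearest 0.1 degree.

Two edge vectors: Well 11→Well 12 = (-66, 266, -56), Well 11→Well 13 = (-42, 71, -24).
Normal n = (Well 11→Well 12) × (Well 11→Well 13) = (-2408, 768, 6486).
So ∂z/∂x = −n_x/n_z = 0.37126 and ∂z/∂y = −n_y/n_z = −0.11841.
Unit vector along 065° is (sin 65°, cos 65°) = (0.9063, 0.4226).
Slope in that direction = a·(0.9063) + b·(0.4226) = 0.28644.
Apparent dip = arctan|0.28644| = 16.0° (true dip is 21.3°, so apparent ≤ true as expected).

16.0°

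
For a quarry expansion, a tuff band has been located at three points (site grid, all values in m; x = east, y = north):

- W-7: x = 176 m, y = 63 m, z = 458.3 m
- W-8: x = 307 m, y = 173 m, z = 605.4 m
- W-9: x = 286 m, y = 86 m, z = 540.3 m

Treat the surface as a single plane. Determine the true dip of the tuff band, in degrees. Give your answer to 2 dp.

40.76°

Two edge vectors: W-7→W-8 = (131, 110, 147.1), W-7→W-9 = (110, 23, 82).
Normal n = (W-7→W-8) × (W-7→W-9) = (5636.7, 5439, -9087).
So ∂z/∂x = −n_x/n_z = 0.62030 and ∂z/∂y = −n_y/n_z = 0.59855.
Gradient magnitude |∇z| = √(a² + b²) = √(0.38478 + 0.35826) = 0.86200.
True dip = arctan(0.86200) = 40.76°, dipping toward SW (azimuth ≈ 226°).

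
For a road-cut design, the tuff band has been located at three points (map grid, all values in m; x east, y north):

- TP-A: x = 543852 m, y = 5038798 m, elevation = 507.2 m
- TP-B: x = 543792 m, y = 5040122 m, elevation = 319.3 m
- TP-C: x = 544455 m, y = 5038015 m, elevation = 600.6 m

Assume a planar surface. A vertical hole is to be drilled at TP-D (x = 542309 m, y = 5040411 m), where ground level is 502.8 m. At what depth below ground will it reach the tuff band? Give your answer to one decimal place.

178.6 m

Let the plane be z = a·x + b·y + c.
TP-B−TP-A: −60a + 1324b = −187.9;  TP-C−TP-A: 603a − 783b = 93.4.
Solving gives a = −0.031227508, b = −0.143333573.
Then c = 507.2 − a·543852 − b·5038798 = 739719.26.
At (542309, 5040411): z_contact = −16934.96 − 722460.12 + 739719.26 = 324.19 m.
Depth below ground = 502.8 − 324.19 = 178.6 m.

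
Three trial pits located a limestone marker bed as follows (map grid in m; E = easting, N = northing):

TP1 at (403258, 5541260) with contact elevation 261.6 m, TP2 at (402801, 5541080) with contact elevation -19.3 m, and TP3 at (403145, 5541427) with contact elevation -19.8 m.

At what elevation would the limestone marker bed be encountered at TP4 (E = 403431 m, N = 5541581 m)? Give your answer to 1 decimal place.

114.6 m

Let the plane be z = a·E + b·N + c.
TP2−TP1: −457a − 180b = −280.9;  TP3−TP1: −113a + 167b = −281.4.
Solving gives a = 1.009345224, b = −1.002059819.
Then c = 261.6 − a·403258 − b·5541260 = 5145909.05.
At (403431, 5541581): z = 407201.2 − 5552995.7 + 5145909.05 = 114.6 m.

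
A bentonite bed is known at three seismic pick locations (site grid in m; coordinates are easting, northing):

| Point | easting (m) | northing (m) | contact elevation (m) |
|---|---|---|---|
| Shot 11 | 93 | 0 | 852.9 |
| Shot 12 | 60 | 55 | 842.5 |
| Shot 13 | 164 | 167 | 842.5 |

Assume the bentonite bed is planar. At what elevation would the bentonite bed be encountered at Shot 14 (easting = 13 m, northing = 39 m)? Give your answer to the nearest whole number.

Let the plane be z = a·easting + b·northing + c.
Shot 12−Shot 11: −33a + 55b = −10.4;  Shot 13−Shot 11: 71a + 167b = −10.4.
Solving gives a = 0.12370, b = −0.11487.
Then c = 852.9 − a·93 − b·0 = 841.40.
At (13, 39): z = 1.6 − 4.5 + 841.40 = 838.5 m.

839 m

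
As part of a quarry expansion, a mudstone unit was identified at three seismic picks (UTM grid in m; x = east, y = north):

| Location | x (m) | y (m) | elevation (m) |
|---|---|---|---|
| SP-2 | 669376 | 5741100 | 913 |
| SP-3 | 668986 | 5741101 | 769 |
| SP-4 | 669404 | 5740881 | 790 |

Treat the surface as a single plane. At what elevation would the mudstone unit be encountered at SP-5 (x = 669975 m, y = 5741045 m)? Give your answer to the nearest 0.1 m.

1101.6 m

Two edge vectors: SP-2→SP-3 = (-390, 1, -144), SP-2→SP-4 = (28, -219, -123).
Normal n = (SP-2→SP-3) × (SP-2→SP-4) = (-31659, -52002, 85382).
So ∂z/∂x = −n_x/n_z = 0.370792439 and ∂z/∂y = −n_y/n_z = 0.609051088.
Intercept c from SP-2: 913 − 248199.56 − 3496623.20 = −3743909.76.
At (669975, 5741045): z = 248421.7 + 3496589.7 − 3743909.76 = 1101.6 m.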